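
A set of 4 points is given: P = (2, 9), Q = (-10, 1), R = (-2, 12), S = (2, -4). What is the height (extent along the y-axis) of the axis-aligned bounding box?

16

max y = 12, min y = -4, so height = 16.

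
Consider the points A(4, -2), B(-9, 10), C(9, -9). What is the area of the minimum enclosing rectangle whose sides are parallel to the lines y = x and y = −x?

In coordinates u = x + y, v = x − y the rectangle is axis-aligned; the map (x,y)→(u,v) scales areas by 2.
u-values: 2, 1, 0; range = 2 − 0 = 2.
v-values: 6, -19, 18; range = 18 − (-19) = 37.
Area = (2 × 37) / 2 = 37.

37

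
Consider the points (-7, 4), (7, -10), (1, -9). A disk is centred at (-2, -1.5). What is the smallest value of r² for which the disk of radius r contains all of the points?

The required radius is the distance from (-2, -1.5) to the farthest point.
Squared distances: 55.25, 153.25, 65.25.
Maximum is 153.25, attained at (7, -10).

153.25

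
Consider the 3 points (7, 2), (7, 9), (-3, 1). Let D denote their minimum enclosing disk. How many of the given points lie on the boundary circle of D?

2

Call the three points A, B, C in the order given.
Side lengths²: AB² = 49, AC² = 101, BC² = 164.
Since BC² = 164 ≥ 101 + 49 = 150, the angle opposite BC is not acute, so the smallest enclosing circle has BC as diameter.
Centre = midpoint of BC = (2, 5), r² = 164/4 = 41.
The points at distance exactly r from the centre are (7, 9), (-3, 1) — 2 points.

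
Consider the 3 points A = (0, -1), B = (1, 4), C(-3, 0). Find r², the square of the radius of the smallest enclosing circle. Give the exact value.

8.125

Side lengths²: AB² = 26, AC² = 10, BC² = 32.
Since BC² = 32 < 26 + 10 = 36, the triangle is acute, so the smallest enclosing circle is the circumcircle.
Circumcentre = (-0.75, 1.75), r² = 8.125.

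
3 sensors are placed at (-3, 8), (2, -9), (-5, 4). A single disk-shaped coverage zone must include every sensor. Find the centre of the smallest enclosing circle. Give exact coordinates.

Call the three points A, B, C in the order given.
Side lengths²: AB² = 314, AC² = 20, BC² = 218.
Since AB² = 314 ≥ 218 + 20 = 238, the angle opposite AB is not acute, so the smallest enclosing circle has AB as diameter.
Centre = midpoint of AB = (-0.5, -0.5), r² = 314/4 = 78.5.
Centre = (-0.5, -0.5).

(-0.5, -0.5)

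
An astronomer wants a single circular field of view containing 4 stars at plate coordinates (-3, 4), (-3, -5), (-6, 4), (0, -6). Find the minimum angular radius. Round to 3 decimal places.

The minimum enclosing circle of a finite set is fixed by two of the points (as a diameter) or three (as a circumcircle).
The farthest pair is (-6, 4)–(0, -6) with squared distance 136. The circle on this segment as diameter has centre (-3, -1) and r² = 136/4 = 34.
Check (-3, 4): distance² to centre = 25 ≤ 34, so it lies inside.
All remaining points lie in this disk, and no smaller disk contains both endpoints, so this is the minimum enclosing circle.
r = √34 ≈ 5.831.

5.831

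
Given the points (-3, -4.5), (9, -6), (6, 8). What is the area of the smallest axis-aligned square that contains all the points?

The bounding box has width 12 and height 14.
An axis-aligned square enclosing the set must have side ≥ max(width, height).
So the minimum side is max(12, 14) = 14.
Area = 14² = 196.

196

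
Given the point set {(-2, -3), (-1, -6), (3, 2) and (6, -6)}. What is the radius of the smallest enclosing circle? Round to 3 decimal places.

The minimum enclosing circle is determined by three boundary points: (-1, -6), (3, 2), (6, -6).
Their circumcentre is (2.5, -2.75) with r² = 22.8125.
The farthest remaining point (-2, -3) is at distance² 20.3125 ≤ 22.8125.
r = √(22.8125) ≈ 4.776.

4.776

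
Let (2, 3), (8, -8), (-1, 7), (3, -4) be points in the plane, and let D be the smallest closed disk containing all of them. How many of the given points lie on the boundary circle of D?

2

A smallest enclosing disk is always determined by at most three of the input points on its boundary.
The farthest pair is (8, -8)–(-1, 7) with squared distance 306. The circle on this segment as diameter has centre (3.5, -0.5) and r² = 306/4 = 76.5.
Check (2, 3): distance² to centre = 14.5 ≤ 76.5, so it lies inside.
All remaining points lie in this disk, and no smaller disk contains both endpoints, so this is the minimum enclosing circle.
The points at distance exactly r from the centre are (8, -8), (-1, 7) — 2 points.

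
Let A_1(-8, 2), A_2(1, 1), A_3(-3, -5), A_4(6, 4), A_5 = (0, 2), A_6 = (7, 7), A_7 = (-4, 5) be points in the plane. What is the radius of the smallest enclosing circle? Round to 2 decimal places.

By Welzl's lemma the MEC is supported by two points (diametrically opposite) or three points (on a circumcircle).
The minimum enclosing circle is determined by three boundary points: A_1, A_3, A_6.
Their circumcentre is (2/13, 33/13) with r² = 11285/169.
The farthest remaining point A_4 is at distance² 6137/169 ≤ 11285/169.
r = √(11285/169) ≈ 8.17.

8.17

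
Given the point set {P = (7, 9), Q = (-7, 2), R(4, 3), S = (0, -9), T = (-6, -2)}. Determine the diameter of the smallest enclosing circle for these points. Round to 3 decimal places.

The minimum enclosing circle of a finite set is fixed by two of the points (as a diameter) or three (as a circumcircle).
The minimum enclosing circle is determined by three boundary points: P, Q, S.
Their circumcentre is (149/58, 21/58) with r² = 158525/1682.
The farthest remaining point T is at distance² 132889/1682 ≤ 158525/1682.
Diameter = 2r = 2√(158525/1682) ≈ 19.416.

19.416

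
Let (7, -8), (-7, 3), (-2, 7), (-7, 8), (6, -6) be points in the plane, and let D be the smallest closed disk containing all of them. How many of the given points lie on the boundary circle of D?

2

The farthest pair is (7, -8)–(-7, 8) with squared distance 452. The circle on this segment as diameter has centre (0, 0) and r² = 452/4 = 113.
Check (-7, 3): distance² to centre = 58 ≤ 113, so it lies inside.
All remaining points lie in this disk, and no smaller disk contains both endpoints, so this is the minimum enclosing circle.
The points at distance exactly r from the centre are (7, -8), (-7, 8) — 2 points.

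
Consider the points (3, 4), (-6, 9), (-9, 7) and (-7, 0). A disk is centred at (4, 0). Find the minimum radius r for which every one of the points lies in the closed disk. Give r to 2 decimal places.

The required radius is the distance from (4, 0) to the farthest point.
Squared distances: 17, 181, 218, 121.
Maximum is 218, attained at (-9, 7).
r = √218 ≈ 14.76.

14.76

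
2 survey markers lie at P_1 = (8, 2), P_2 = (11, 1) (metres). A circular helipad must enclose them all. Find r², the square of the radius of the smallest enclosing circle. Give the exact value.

2.5

The smallest circle enclosing two points has them as diameter endpoints.
Centre = midpoint = (9.5, 1.5); r² = |P_1P_2|²/4 = 10/4 = 2.5.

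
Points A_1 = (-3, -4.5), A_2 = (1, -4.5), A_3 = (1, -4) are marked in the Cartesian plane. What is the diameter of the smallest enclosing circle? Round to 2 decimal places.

Side lengths²: A_1A_2² = 16, A_1A_3² = 16.25, A_2A_3² = 0.25.
Since A_1A_3² = 16.25 ≥ 16 + 0.25 = 16.25, the angle opposite A_1A_3 is not acute, so the smallest enclosing circle has A_1A_3 as diameter.
Centre = midpoint of A_1A_3 = (-1, -4.25), r² = 16.25/4 = 4.0625.
Diameter = 2r = 2√(4.0625) ≈ 4.03.

4.03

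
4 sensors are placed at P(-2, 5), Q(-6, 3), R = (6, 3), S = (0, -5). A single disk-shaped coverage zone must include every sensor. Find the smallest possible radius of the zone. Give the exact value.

A smallest enclosing disk is always determined by at most three of the input points on its boundary.
The minimum enclosing circle is determined by three boundary points: Q, R, S.
Their circumcentre is (0, 1.25) with r² = 39.0625.
The farthest remaining point P is at distance² 18.0625 ≤ 39.0625.
r = √(39.0625) = 6.25.

6.25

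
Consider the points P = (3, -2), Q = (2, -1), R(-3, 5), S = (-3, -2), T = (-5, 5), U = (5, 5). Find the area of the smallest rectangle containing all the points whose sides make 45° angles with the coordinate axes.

In coordinates u = x + y, v = x − y the rectangle is axis-aligned; the map (x,y)→(u,v) scales areas by 2.
u-values: 1, 1, 2, -5, 0, 10; range = 10 − (-5) = 15.
v-values: 5, 3, -8, -1, -10, 0; range = 5 − (-10) = 15.
Area = (15 × 15) / 2 = 112.5.

112.5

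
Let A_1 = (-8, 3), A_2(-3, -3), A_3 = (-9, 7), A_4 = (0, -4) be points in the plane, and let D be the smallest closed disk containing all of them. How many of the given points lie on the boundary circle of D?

2

The minimum enclosing circle of a finite set is fixed by two of the points (as a diameter) or three (as a circumcircle).
The farthest pair is A_3–A_4 with squared distance 202. The circle on this segment as diameter has centre (-4.5, 1.5) and r² = 202/4 = 50.5.
Check A_1: distance² to centre = 14.5 ≤ 50.5, so it lies inside.
All remaining points lie in this disk, and no smaller disk contains both endpoints, so this is the minimum enclosing circle.
The points at distance exactly r from the centre are A_3, A_4 — 2 points.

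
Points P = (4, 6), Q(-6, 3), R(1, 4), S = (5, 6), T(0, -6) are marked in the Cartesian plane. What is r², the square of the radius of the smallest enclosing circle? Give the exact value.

A smallest enclosing disk is always determined by at most three of the input points on its boundary.
The minimum enclosing circle is determined by three boundary points: Q, S, T.
Their circumcentre is (0.5, 5/6) with r² = 845/18.
The farthest remaining point P is at distance² 701/18 ≤ 845/18.

845/18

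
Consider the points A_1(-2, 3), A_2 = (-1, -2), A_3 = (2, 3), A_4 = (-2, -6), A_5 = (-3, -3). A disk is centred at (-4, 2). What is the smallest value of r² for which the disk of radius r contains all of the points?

The required radius is the distance from (-4, 2) to the farthest point.
Squared distances: 5, 25, 37, 68, 26.
Maximum is 68, attained at A_4.

68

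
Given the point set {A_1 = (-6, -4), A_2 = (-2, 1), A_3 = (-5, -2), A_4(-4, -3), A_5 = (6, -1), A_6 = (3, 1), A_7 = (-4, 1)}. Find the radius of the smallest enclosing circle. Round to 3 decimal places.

6.185

The farthest pair is A_1–A_5 with squared distance 153. The circle on this segment as diameter has centre (0, -2.5) and r² = 153/4 = 38.25.
Check A_2: distance² to centre = 16.25 ≤ 38.25, so it lies inside.
All remaining points lie in this disk, and no smaller disk contains both endpoints, so this is the minimum enclosing circle.
r = √(38.25) ≈ 6.185.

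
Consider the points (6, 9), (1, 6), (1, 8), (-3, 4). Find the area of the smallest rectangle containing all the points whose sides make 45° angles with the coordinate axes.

In coordinates u = x + y, v = x − y the rectangle is axis-aligned; the map (x,y)→(u,v) scales areas by 2.
u-values: 15, 7, 9, 1; range = 15 − 1 = 14.
v-values: -3, -5, -7, -7; range = -3 − (-7) = 4.
Area = (14 × 4) / 2 = 28.

28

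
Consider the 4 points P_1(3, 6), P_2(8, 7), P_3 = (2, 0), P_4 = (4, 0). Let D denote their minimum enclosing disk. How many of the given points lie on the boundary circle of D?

2

The minimum enclosing circle of a finite set is fixed by two of the points (as a diameter) or three (as a circumcircle).
The farthest pair is P_2–P_3 with squared distance 85. The circle on this segment as diameter has centre (5, 3.5) and r² = 85/4 = 21.25.
Check P_1: distance² to centre = 10.25 ≤ 21.25, so it lies inside.
All remaining points lie in this disk, and no smaller disk contains both endpoints, so this is the minimum enclosing circle.
The points at distance exactly r from the centre are P_2, P_3 — 2 points.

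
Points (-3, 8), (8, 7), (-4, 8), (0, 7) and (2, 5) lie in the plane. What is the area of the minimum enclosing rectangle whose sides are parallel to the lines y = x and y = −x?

In coordinates u = x + y, v = x − y the rectangle is axis-aligned; the map (x,y)→(u,v) scales areas by 2.
u-values: 5, 15, 4, 7, 7; range = 15 − 4 = 11.
v-values: -11, 1, -12, -7, -3; range = 1 − (-12) = 13.
Area = (11 × 13) / 2 = 71.5.

71.5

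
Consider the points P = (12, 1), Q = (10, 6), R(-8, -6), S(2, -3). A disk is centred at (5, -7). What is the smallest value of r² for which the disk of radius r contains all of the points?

The required radius is the distance from (5, -7) to the farthest point.
Squared distances: 113, 194, 170, 25.
Maximum is 194, attained at Q.

194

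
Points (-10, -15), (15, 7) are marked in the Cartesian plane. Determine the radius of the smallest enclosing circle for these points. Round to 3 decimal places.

16.651

The smallest circle enclosing two points has them as diameter endpoints.
Centre = midpoint = (2.5, -4); r² = |(-10, -15)−(15, 7)|²/4 = 1109/4 = 277.25.
r = √(277.25) ≈ 16.651.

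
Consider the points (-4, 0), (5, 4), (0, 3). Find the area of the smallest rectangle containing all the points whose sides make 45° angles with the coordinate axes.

In coordinates u = x + y, v = x − y the rectangle is axis-aligned; the map (x,y)→(u,v) scales areas by 2.
u-values: -4, 9, 3; range = 9 − (-4) = 13.
v-values: -4, 1, -3; range = 1 − (-4) = 5.
Area = (13 × 5) / 2 = 32.5.

32.5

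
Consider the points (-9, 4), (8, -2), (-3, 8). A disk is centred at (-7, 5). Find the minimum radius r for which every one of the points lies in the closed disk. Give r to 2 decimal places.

The required radius is the distance from (-7, 5) to the farthest point.
Squared distances: 5, 274, 25.
Maximum is 274, attained at (8, -2).
r = √274 ≈ 16.55.

16.55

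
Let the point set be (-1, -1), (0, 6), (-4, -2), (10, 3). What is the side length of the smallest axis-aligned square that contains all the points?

14

The bounding box has width 14 and height 8.
An axis-aligned square enclosing the set must have side ≥ max(width, height).
So the minimum side is max(14, 8) = 14.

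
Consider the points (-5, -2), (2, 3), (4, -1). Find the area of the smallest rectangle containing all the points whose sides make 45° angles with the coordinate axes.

In coordinates u = x + y, v = x − y the rectangle is axis-aligned; the map (x,y)→(u,v) scales areas by 2.
u-values: -7, 5, 3; range = 5 − (-7) = 12.
v-values: -3, -1, 5; range = 5 − (-3) = 8.
Area = (12 × 8) / 2 = 48.

48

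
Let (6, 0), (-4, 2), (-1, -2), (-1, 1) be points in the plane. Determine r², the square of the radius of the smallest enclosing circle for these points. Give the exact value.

26

A smallest enclosing disk is always determined by at most three of the input points on its boundary.
The farthest pair is (6, 0)–(-4, 2) with squared distance 104. The circle on this segment as diameter has centre (1, 1) and r² = 104/4 = 26.
Check (-1, -2): distance² to centre = 13 ≤ 26, so it lies inside.
All remaining points lie in this disk, and no smaller disk contains both endpoints, so this is the minimum enclosing circle.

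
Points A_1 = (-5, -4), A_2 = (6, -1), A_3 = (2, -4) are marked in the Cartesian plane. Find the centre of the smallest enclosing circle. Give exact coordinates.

(0.5, -2.5)

Side lengths²: A_1A_2² = 130, A_1A_3² = 49, A_2A_3² = 25.
Since A_1A_2² = 130 ≥ 49 + 25 = 74, the angle opposite A_1A_2 is not acute, so the smallest enclosing circle has A_1A_2 as diameter.
Centre = midpoint of A_1A_2 = (0.5, -2.5), r² = 130/4 = 32.5.
Centre = (0.5, -2.5).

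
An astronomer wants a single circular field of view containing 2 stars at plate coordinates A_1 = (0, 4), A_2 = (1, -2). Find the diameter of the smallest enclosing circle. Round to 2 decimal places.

The smallest circle enclosing two points has them as diameter endpoints.
Centre = midpoint = (0.5, 1); r² = |A_1A_2|²/4 = 37/4 = 9.25.
Diameter = 2r = 2√(9.25) ≈ 6.08.

6.08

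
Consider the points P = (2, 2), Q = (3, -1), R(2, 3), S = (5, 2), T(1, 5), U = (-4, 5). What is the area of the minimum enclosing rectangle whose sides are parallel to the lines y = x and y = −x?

In coordinates u = x + y, v = x − y the rectangle is axis-aligned; the map (x,y)→(u,v) scales areas by 2.
u-values: 4, 2, 5, 7, 6, 1; range = 7 − 1 = 6.
v-values: 0, 4, -1, 3, -4, -9; range = 4 − (-9) = 13.
Area = (6 × 13) / 2 = 39.

39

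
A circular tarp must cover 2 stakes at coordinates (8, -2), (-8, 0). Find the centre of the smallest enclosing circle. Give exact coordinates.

The smallest circle enclosing two points has them as diameter endpoints.
Centre = midpoint = (0, -1); r² = |(8, -2)−(-8, 0)|²/4 = 260/4 = 65.
Centre = (0, -1).

(0, -1)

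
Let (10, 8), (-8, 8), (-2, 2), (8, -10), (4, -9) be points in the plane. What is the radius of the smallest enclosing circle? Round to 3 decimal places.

The minimum enclosing circle is determined by three boundary points: (10, 8), (-8, 8), (8, -10).
Their circumcentre is (1, -1/9) with r² = 11890/81.
The farthest remaining point (4, -9) is at distance² 7129/81 ≤ 11890/81.
r = √(11890/81) ≈ 12.116.

12.116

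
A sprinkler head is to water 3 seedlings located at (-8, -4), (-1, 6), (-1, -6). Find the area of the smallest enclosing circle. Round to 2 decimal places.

Call the three points A, B, C in the order given.
Side lengths²: AB² = 149, AC² = 53, BC² = 144.
Since AB² = 149 < 144 + 53 = 197, the triangle is acute, so the smallest enclosing circle is the circumcircle.
Circumcentre = (-43/14, 0), r² = 7897/196.
Area = π·r² = π·7897/196 ≈ 126.58.

126.58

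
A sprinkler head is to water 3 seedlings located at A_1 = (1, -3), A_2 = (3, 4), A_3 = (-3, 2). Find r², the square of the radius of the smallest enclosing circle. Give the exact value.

10865/722

Side lengths²: A_1A_2² = 53, A_1A_3² = 41, A_2A_3² = 40.
Since A_1A_2² = 53 < 41 + 40 = 81, the triangle is acute, so the smallest enclosing circle is the circumcircle.
Circumcentre = (27/38, 33/38), r² = 10865/722.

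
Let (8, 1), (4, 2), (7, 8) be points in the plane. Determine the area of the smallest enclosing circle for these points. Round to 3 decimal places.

Call the three points A, B, C in the order given.
Side lengths²: AB² = 17, AC² = 50, BC² = 45.
Since AC² = 50 < 45 + 17 = 62, the triangle is acute, so the smallest enclosing circle is the circumcircle.
Circumcentre = (121/18, 79/18), r² = 2125/162.
Area = π·r² = π·2125/162 ≈ 41.209.

41.209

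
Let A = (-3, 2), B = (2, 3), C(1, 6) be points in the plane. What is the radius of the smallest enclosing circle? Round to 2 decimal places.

Side lengths²: AB² = 26, AC² = 32, BC² = 10.
Since AC² = 32 < 26 + 10 = 36, the triangle is acute, so the smallest enclosing circle is the circumcircle.
Circumcentre = (-0.75, 3.75), r² = 8.125.
r = √(8.125) ≈ 2.85.

2.85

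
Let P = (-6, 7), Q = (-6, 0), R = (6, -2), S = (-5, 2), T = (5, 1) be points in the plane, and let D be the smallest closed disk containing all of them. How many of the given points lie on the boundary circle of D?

2

The minimum enclosing circle of a finite set is fixed by two of the points (as a diameter) or three (as a circumcircle).
The farthest pair is P–R with squared distance 225. The circle on this segment as diameter has centre (0, 2.5) and r² = 225/4 = 56.25.
Check Q: distance² to centre = 42.25 ≤ 56.25, so it lies inside.
All remaining points lie in this disk, and no smaller disk contains both endpoints, so this is the minimum enclosing circle.
The points at distance exactly r from the centre are P, R — 2 points.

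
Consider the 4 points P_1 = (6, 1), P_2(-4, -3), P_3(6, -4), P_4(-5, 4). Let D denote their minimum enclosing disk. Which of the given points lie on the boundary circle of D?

The minimum enclosing circle of a finite set is fixed by two of the points (as a diameter) or three (as a circumcircle).
The farthest pair is P_3–P_4 with squared distance 185. The circle on this segment as diameter has centre (0.5, 0) and r² = 185/4 = 46.25.
Check P_1: distance² to centre = 31.25 ≤ 46.25, so it lies inside.
All remaining points lie in this disk, and no smaller disk contains both endpoints, so this is the minimum enclosing circle.
The points at distance exactly r from the centre are P_3, P_4 — 2 points.

P_3, P_4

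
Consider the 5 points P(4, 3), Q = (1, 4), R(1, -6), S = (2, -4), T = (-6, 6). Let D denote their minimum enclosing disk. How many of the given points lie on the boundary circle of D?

3

The minimum enclosing circle of a finite set is fixed by two of the points (as a diameter) or three (as a circumcircle).
The minimum enclosing circle is determined by three boundary points: P, R, T.
Their circumcentre is (-51/22, 7/66) with r² = 105185/2178.
The farthest remaining point S is at distance² 77333/2178 ≤ 105185/2178.
The points at distance exactly r from the centre are P, R, T — 3 points.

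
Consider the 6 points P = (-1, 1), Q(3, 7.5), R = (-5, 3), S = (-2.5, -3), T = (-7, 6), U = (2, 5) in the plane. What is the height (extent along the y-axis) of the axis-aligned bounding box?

max y = 7.5, min y = -3, so height = 10.5.

10.5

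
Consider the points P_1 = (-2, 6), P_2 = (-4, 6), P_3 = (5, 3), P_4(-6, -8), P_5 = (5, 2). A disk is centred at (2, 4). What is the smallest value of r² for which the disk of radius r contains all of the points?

The required radius is the distance from (2, 4) to the farthest point.
Squared distances: 20, 40, 10, 208, 13.
Maximum is 208, attained at P_4.

208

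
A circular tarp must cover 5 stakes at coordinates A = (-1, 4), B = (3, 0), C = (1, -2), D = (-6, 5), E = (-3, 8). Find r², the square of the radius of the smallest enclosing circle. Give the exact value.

By Welzl's lemma the MEC is supported by two points (diametrically opposite) or three points (on a circumcircle).
The farthest pair is C–E with squared distance 116. The circle on this segment as diameter has centre (-1, 3) and r² = 116/4 = 29.
Check A: distance² to centre = 1 ≤ 29, so it lies inside.
All remaining points lie in this disk, and no smaller disk contains both endpoints, so this is the minimum enclosing circle.

29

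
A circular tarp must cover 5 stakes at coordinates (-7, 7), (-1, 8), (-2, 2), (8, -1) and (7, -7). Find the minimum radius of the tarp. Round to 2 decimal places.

9.90

The minimum enclosing circle of a finite set is fixed by two of the points (as a diameter) or three (as a circumcircle).
The farthest pair is (-7, 7)–(7, -7) with squared distance 392. The circle on this segment as diameter has centre (0, 0) and r² = 392/4 = 98.
Check (-1, 8): distance² to centre = 65 ≤ 98, so it lies inside.
All remaining points lie in this disk, and no smaller disk contains both endpoints, so this is the minimum enclosing circle.
r = √98 ≈ 9.90.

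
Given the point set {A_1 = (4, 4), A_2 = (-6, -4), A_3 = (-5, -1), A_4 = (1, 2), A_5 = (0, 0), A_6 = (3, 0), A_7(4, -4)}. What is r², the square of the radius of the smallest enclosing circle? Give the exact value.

By Welzl's lemma the MEC is supported by two points (diametrically opposite) or three points (on a circumcircle).
The farthest pair is A_1–A_2 with squared distance 164. The circle on this segment as diameter has centre (-1, 0) and r² = 164/4 = 41.
Check A_3: distance² to centre = 17 ≤ 41, so it lies inside.
All remaining points lie in this disk, and no smaller disk contains both endpoints, so this is the minimum enclosing circle.

41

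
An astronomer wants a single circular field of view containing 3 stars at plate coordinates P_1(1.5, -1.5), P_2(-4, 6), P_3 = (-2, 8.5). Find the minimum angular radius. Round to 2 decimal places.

Side lengths²: P_1P_2² = 86.5, P_1P_3² = 112.25, P_2P_3² = 10.25.
Since P_1P_3² = 112.25 ≥ 86.5 + 10.25 = 96.75, the angle opposite P_1P_3 is not acute, so the smallest enclosing circle has P_1P_3 as diameter.
Centre = midpoint of P_1P_3 = (-0.25, 3.5), r² = 112.25/4 = 28.0625.
r = √(28.0625) ≈ 5.30.

5.30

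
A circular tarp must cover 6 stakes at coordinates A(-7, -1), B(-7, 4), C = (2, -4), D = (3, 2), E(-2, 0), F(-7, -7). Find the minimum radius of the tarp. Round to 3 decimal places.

6.860

By Welzl's lemma the MEC is supported by two points (diametrically opposite) or three points (on a circumcircle).
The minimum enclosing circle is determined by three boundary points: B, D, F.
Their circumcentre is (-2.9, -1.5) with r² = 47.06.
The farthest remaining point C is at distance² 30.26 ≤ 47.06.
r = √(47.06) ≈ 6.860.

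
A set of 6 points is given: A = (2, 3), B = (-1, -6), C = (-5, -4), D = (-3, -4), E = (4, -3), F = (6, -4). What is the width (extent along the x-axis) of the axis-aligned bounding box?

11

max x = 6, min x = -5, so width = 11.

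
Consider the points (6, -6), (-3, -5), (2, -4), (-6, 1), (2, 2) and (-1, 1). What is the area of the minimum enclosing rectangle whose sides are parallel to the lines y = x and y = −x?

114

In coordinates u = x + y, v = x − y the rectangle is axis-aligned; the map (x,y)→(u,v) scales areas by 2.
u-values: 0, -8, -2, -5, 4, 0; range = 4 − (-8) = 12.
v-values: 12, 2, 6, -7, 0, -2; range = 12 − (-7) = 19.
Area = (12 × 19) / 2 = 114.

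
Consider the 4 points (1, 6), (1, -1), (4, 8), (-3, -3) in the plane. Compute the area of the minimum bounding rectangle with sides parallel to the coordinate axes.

77

x ranges over [-3, 4], width 7.
y ranges over [-3, 8], height 11.
Area = 7 × 11 = 77.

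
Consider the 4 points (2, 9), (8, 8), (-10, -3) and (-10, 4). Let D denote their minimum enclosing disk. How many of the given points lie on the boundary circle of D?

By Welzl's lemma the MEC is supported by two points (diametrically opposite) or three points (on a circumcircle).
The farthest pair is (8, 8)–(-10, -3) with squared distance 445. The circle on this segment as diameter has centre (-1, 2.5) and r² = 445/4 = 111.25.
Check (2, 9): distance² to centre = 51.25 ≤ 111.25, so it lies inside.
All remaining points lie in this disk, and no smaller disk contains both endpoints, so this is the minimum enclosing circle.
The points at distance exactly r from the centre are (8, 8), (-10, -3) — 2 points.

2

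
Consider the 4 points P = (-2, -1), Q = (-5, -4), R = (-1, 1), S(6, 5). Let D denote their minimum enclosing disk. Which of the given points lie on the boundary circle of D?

The farthest pair is Q–S with squared distance 202. The circle on this segment as diameter has centre (0.5, 0.5) and r² = 202/4 = 50.5.
Check P: distance² to centre = 8.5 ≤ 50.5, so it lies inside.
All remaining points lie in this disk, and no smaller disk contains both endpoints, so this is the minimum enclosing circle.
The points at distance exactly r from the centre are Q, S — 2 points.

Q, S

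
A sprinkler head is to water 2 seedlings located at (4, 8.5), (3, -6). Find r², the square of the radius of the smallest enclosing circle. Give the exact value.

The smallest circle enclosing two points has them as diameter endpoints.
Centre = midpoint = (3.5, 1.25); r² = |(4, 8.5)−(3, -6)|²/4 = 211.25/4 = 52.8125.

52.8125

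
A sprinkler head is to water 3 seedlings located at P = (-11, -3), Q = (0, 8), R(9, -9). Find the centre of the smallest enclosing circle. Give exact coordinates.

Side lengths²: PQ² = 242, PR² = 436, QR² = 370.
Since PR² = 436 < 370 + 242 = 612, the triangle is acute, so the smallest enclosing circle is the circumcircle.
Circumcentre = (-1/13, -38/13), r² = 20165/169.
Centre = (-1/13, -38/13).

(-1/13, -38/13)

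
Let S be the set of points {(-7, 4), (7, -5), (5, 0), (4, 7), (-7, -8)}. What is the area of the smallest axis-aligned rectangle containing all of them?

210

x ranges over [-7, 7], width 14.
y ranges over [-8, 7], height 15.
Area = 14 × 15 = 210.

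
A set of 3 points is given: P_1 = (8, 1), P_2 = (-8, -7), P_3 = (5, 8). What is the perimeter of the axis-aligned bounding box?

Width = max x − min x = 8 − (-8) = 16.
Height = max y − min y = 8 − (-7) = 15.
Perimeter = 2(16 + 15) = 62.

62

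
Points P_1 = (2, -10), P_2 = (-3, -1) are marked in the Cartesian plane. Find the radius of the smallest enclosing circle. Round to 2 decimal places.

The smallest circle enclosing two points has them as diameter endpoints.
Centre = midpoint = (-0.5, -5.5); r² = |P_1P_2|²/4 = 106/4 = 26.5.
r = √(26.5) ≈ 5.15.

5.15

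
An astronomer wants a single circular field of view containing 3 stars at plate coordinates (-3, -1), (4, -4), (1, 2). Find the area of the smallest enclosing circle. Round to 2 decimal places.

47.06

Call the three points A, B, C in the order given.
Side lengths²: AB² = 58, AC² = 25, BC² = 45.
Since AB² = 58 < 45 + 25 = 70, the triangle is acute, so the smallest enclosing circle is the circumcircle.
Circumcentre = (17/22, -41/22), r² = 3625/242.
Area = π·r² = π·3625/242 ≈ 47.06.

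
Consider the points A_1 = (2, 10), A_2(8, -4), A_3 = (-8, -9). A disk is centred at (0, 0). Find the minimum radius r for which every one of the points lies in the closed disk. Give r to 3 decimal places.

The required radius is the distance from (0, 0) to the farthest point.
Squared distances: 104, 80, 145.
Maximum is 145, attained at A_3.
r = √145 ≈ 12.042.

12.042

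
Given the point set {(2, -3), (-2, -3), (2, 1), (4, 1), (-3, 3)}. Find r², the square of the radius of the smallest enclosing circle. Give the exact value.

A smallest enclosing disk is always determined by at most three of the input points on its boundary.
The minimum enclosing circle is determined by three boundary points: (-2, -3), (4, 1), (-3, 3).
Their circumcentre is (0.05, 0.425) with r² = 15.933125.
The farthest remaining point (2, -3) is at distance² 15.533125 ≤ 15.933125.

15.933125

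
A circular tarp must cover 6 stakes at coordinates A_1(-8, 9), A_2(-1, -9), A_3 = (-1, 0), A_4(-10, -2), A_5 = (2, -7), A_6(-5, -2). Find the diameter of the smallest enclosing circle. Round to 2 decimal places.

19.31

A smallest enclosing disk is always determined by at most three of the input points on its boundary.
The farthest pair is A_1–A_2 with squared distance 373. The circle on this segment as diameter has centre (-4.5, 0) and r² = 373/4 = 93.25.
Check A_3: distance² to centre = 12.25 ≤ 93.25, so it lies inside.
All remaining points lie in this disk, and no smaller disk contains both endpoints, so this is the minimum enclosing circle.
Diameter = 2r = 2√(93.25) ≈ 19.31.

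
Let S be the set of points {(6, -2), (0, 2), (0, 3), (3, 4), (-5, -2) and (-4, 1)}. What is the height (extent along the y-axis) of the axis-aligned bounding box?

max y = 4, min y = -2, so height = 6.

6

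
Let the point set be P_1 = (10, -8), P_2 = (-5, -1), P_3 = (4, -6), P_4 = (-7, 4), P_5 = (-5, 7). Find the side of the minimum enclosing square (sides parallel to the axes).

The bounding box has width 17 and height 15.
An axis-aligned square enclosing the set must have side ≥ max(width, height).
So the minimum side is max(17, 15) = 17.

17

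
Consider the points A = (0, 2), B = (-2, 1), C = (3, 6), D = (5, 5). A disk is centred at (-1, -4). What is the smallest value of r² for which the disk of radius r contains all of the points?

The required radius is the distance from (-1, -4) to the farthest point.
Squared distances: 37, 26, 116, 117.
Maximum is 117, attained at D.

117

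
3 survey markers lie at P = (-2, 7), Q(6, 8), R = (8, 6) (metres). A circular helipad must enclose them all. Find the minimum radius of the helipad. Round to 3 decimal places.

Side lengths²: PQ² = 65, PR² = 101, QR² = 8.
Since PR² = 101 ≥ 65 + 8 = 73, the angle opposite PR is not acute, so the smallest enclosing circle has PR as diameter.
Centre = midpoint of PR = (3, 6.5), r² = 101/4 = 25.25.
r = √(25.25) ≈ 5.025.

5.025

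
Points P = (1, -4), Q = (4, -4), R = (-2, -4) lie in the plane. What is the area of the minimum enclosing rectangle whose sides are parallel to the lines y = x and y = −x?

In coordinates u = x + y, v = x − y the rectangle is axis-aligned; the map (x,y)→(u,v) scales areas by 2.
u-values: -3, 0, -6; range = 0 − (-6) = 6.
v-values: 5, 8, 2; range = 8 − 2 = 6.
Area = (6 × 6) / 2 = 18.

18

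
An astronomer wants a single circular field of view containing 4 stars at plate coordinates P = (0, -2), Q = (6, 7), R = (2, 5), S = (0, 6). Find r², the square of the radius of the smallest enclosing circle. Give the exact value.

The minimum enclosing circle of a finite set is fixed by two of the points (as a diameter) or three (as a circumcircle).
The farthest pair is P–Q with squared distance 117. The circle on this segment as diameter has centre (3, 2.5) and r² = 117/4 = 29.25.
Check R: distance² to centre = 7.25 ≤ 29.25, so it lies inside.
All remaining points lie in this disk, and no smaller disk contains both endpoints, so this is the minimum enclosing circle.

29.25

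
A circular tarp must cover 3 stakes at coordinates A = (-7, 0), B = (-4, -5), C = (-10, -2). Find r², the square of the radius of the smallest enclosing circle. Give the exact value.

1105/98

Side lengths²: AB² = 34, AC² = 13, BC² = 45.
Since BC² = 45 < 34 + 13 = 47, the triangle is acute, so the smallest enclosing circle is the circumcircle.
Circumcentre = (-97/14, -47/14), r² = 1105/98.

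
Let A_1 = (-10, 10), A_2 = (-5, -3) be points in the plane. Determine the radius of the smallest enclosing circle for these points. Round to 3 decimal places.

The smallest circle enclosing two points has them as diameter endpoints.
Centre = midpoint = (-7.5, 3.5); r² = |A_1A_2|²/4 = 194/4 = 48.5.
r = √(48.5) ≈ 6.964.

6.964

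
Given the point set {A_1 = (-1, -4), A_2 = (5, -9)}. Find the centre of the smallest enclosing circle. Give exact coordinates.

The smallest circle enclosing two points has them as diameter endpoints.
Centre = midpoint = (2, -6.5); r² = |A_1A_2|²/4 = 61/4 = 15.25.
Centre = (2, -6.5).

(2, -6.5)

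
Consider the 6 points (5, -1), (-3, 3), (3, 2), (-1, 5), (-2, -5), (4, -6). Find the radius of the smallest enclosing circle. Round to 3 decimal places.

6.042

The minimum enclosing circle of a finite set is fixed by two of the points (as a diameter) or three (as a circumcircle).
The farthest pair is (-1, 5)–(4, -6) with squared distance 146. The circle on this segment as diameter has centre (1.5, -0.5) and r² = 146/4 = 36.5.
Check (5, -1): distance² to centre = 12.5 ≤ 36.5, so it lies inside.
All remaining points lie in this disk, and no smaller disk contains both endpoints, so this is the minimum enclosing circle.
r = √(36.5) ≈ 6.042.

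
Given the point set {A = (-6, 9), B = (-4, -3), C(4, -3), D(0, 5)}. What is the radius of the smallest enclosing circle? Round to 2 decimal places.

7.81

A smallest enclosing disk is always determined by at most three of the input points on its boundary.
The farthest pair is A–C with squared distance 244. The circle on this segment as diameter has centre (-1, 3) and r² = 244/4 = 61.
Check B: distance² to centre = 45 ≤ 61, so it lies inside.
All remaining points lie in this disk, and no smaller disk contains both endpoints, so this is the minimum enclosing circle.
r = √61 ≈ 7.81.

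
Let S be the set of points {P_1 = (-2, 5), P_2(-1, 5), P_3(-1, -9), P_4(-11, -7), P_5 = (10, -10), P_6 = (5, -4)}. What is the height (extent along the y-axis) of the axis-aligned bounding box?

15

max y = 5, min y = -10, so height = 15.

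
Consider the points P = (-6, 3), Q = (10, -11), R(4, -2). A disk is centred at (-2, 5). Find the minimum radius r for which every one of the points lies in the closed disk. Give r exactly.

20

The required radius is the distance from (-2, 5) to the farthest point.
Squared distances: 20, 400, 85.
Maximum is 400, attained at Q.
r = √400 = 20.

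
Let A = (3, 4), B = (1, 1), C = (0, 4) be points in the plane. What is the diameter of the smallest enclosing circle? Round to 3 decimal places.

3.801

Side lengths²: AB² = 13, AC² = 9, BC² = 10.
Since AB² = 13 < 10 + 9 = 19, the triangle is acute, so the smallest enclosing circle is the circumcircle.
Circumcentre = (1.5, 17/6), r² = 65/18.
Diameter = 2r = 2√(65/18) ≈ 3.801.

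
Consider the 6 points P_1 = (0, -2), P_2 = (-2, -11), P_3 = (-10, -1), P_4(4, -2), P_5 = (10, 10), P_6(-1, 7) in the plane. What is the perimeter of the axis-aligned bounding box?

Width = max x − min x = 10 − (-10) = 20.
Height = max y − min y = 10 − (-11) = 21.
Perimeter = 2(20 + 21) = 82.

82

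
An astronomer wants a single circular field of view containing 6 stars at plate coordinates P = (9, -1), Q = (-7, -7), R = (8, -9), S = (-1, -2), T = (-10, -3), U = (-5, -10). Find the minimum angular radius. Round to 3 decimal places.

9.742

A smallest enclosing disk is always determined by at most three of the input points on its boundary.
The minimum enclosing circle is determined by three boundary points: P, R, T.
Their circumcentre is (-0.3, -3.9) with r² = 94.9.
The farthest remaining point U is at distance² 59.3 ≤ 94.9.
r = √(94.9) ≈ 9.742.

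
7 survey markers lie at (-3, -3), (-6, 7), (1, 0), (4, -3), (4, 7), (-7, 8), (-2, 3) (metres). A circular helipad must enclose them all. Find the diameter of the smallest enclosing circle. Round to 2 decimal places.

15.56

The minimum enclosing circle of a finite set is fixed by two of the points (as a diameter) or three (as a circumcircle).
The farthest pair is (4, -3)–(-7, 8) with squared distance 242. The circle on this segment as diameter has centre (-1.5, 2.5) and r² = 242/4 = 60.5.
Check (-3, -3): distance² to centre = 32.5 ≤ 60.5, so it lies inside.
All remaining points lie in this disk, and no smaller disk contains both endpoints, so this is the minimum enclosing circle.
Diameter = 2r = 2√(60.5) ≈ 15.56.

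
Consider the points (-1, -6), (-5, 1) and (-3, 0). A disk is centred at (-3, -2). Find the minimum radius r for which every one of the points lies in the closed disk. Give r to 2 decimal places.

The required radius is the distance from (-3, -2) to the farthest point.
Squared distances: 20, 13, 4.
Maximum is 20, attained at (-1, -6).
r = √20 ≈ 4.47.

4.47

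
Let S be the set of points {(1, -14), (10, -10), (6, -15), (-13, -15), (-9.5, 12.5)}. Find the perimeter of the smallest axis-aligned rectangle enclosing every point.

101

Width = max x − min x = 10 − (-13) = 23.
Height = max y − min y = 12.5 − (-15) = 27.5.
Perimeter = 2(23 + 27.5) = 101.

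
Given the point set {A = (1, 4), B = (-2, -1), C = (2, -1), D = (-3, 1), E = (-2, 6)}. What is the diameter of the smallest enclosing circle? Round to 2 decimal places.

The farthest pair is C–E with squared distance 65. The circle on this segment as diameter has centre (0, 2.5) and r² = 65/4 = 16.25.
Check A: distance² to centre = 3.25 ≤ 16.25, so it lies inside.
All remaining points lie in this disk, and no smaller disk contains both endpoints, so this is the minimum enclosing circle.
Diameter = 2r = 2√(16.25) ≈ 8.06.

8.06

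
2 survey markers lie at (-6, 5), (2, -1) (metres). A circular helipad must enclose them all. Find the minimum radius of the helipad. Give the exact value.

The smallest circle enclosing two points has them as diameter endpoints.
Centre = midpoint = (-2, 2); r² = |(-6, 5)−(2, -1)|²/4 = 100/4 = 25.
r = √25 = 5.

5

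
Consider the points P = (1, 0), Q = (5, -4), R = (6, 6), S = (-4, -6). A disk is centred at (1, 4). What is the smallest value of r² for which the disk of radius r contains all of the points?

125

The required radius is the distance from (1, 4) to the farthest point.
Squared distances: 16, 80, 29, 125.
Maximum is 125, attained at S.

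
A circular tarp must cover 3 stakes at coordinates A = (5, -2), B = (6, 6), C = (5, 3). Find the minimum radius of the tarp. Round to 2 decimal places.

4.03

Side lengths²: AB² = 65, AC² = 25, BC² = 10.
Since AB² = 65 ≥ 25 + 10 = 35, the angle opposite AB is not acute, so the smallest enclosing circle has AB as diameter.
Centre = midpoint of AB = (5.5, 2), r² = 65/4 = 16.25.
r = √(16.25) ≈ 4.03.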